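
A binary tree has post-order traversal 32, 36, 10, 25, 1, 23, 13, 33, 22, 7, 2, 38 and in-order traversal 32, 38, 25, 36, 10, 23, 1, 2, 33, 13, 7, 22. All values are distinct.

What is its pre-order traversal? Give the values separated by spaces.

38 32 2 23 25 10 36 1 7 33 13 22

The last element of post-order is the root; it splits in-order into left and right subtrees.
Root 38: left subtree has 1 node {32}, right has 10 {25, 36, 10, 23, 1, 2, 33, 13, 7, 22}.
  Root 2: left subtree has 5 nodes {25, 36, 10, 23, 1}, right has 4 {33, 13, 7, 22}.
    Root 23: left subtree has 3 nodes {25, 36, 10}, right has 1 {1}.
      Root 25: left subtree has 0 nodes { }, right has 2 {36, 10}.
        Root 10: left subtree has 1 node {36}, right has 0 { }.
    Root 7: left subtree has 2 nodes {33, 13}, right has 1 {22}.
      Root 33: left subtree has 0 nodes { }, right has 1 {13}.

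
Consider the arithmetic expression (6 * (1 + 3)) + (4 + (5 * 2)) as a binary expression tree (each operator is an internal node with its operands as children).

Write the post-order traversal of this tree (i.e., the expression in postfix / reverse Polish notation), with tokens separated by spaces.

6 1 3 + * 4 5 2 * + +

Post-order on an expression tree gives postfix notation: for each operator, emit left operand, right operand, then the operator.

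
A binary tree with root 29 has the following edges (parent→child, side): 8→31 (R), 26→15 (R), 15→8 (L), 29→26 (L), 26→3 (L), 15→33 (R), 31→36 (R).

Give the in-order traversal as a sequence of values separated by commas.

In-order visits the left subtree, then the node, then the right subtree.
At 29: go left to 26.
  At 26: go left to 3.
    3 is a leaf — visit 3.
  Visit 26.
  At 26: go right to 15.
    At 15: go left to 8.
      At 8: no left child.
      Visit 8.
      At 8: go right to 31.
        At 31: no left child.
        Visit 31.
        At 31: go right to 36.
          36 is a leaf — visit 36.
    Visit 15.
    At 15: go right to 33.
      33 is a leaf — visit 33.
Visit 29.
At 29: no right child.

3, 26, 8, 31, 36, 15, 33, 29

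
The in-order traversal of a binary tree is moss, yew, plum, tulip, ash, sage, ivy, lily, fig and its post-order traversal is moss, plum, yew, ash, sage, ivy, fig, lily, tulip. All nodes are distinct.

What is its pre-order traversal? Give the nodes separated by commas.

The last element of post-order is the root; it splits in-order into left and right subtrees.
Root tulip: left subtree has 3 nodes {moss, yew, plum}, right has 5 {ash, sage, ivy, lily, fig}.
  Root yew: left subtree has 1 node {moss}, right has 1 {plum}.
  Root lily: left subtree has 3 nodes {ash, sage, ivy}, right has 1 {fig}.
    Root ivy: left subtree has 2 nodes {ash, sage}, right has 0 { }.
      Root sage: left subtree has 1 node {ash}, right has 0 { }.

tulip, yew, moss, plum, lily, ivy, sage, ash, fig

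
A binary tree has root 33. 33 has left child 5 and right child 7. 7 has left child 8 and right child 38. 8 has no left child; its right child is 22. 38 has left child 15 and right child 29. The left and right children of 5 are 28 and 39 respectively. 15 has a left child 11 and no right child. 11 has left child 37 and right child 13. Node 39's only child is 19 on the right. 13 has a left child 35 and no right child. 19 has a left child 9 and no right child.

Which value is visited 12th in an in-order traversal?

In-order visits the left subtree, then the node, then the right subtree.
At 33: go left to 5.
  At 5: go left to 28.
    28 is a leaf — visit 28.
  Visit 5.
  At 5: go right to 39.
    At 39: no left child.
    Visit 39.
    At 39: go right to 19.
      At 19: go left to 9.
        9 is a leaf — visit 9.
      Visit 19.
      At 19: no right child.
Visit 33.
At 33: go right to 7.
  At 7: go left to 8.
    At 8: no left child.
    Visit 8.
    At 8: go right to 22.
      22 is a leaf — visit 22.
  Visit 7.
  At 7: go right to 38.
    At 38: go left to 15.
      At 15: go left to 11.
        At 11: go left to 37.
          37 is a leaf — visit 37.
        Visit 11.
        At 11: go right to 13.
          At 13: go left to 35.
            35 is a leaf — visit 35.
          Visit 13.
          At 13: no right child.
      Visit 15.
      At 15: no right child.
    Visit 38.
    At 38: go right to 29.
      29 is a leaf — visit 29.
Full in-order sequence: 28, 5, 39, 9, 19, 33, 8, 22, 7, 37, 11, 35, 13, 15, 38, 29.

35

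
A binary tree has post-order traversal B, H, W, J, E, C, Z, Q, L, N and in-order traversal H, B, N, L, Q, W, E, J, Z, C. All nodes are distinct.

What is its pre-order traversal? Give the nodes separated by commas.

N, H, B, L, Q, Z, E, W, J, C

The last element of post-order is the root; it splits in-order into left and right subtrees.
Root N: left subtree has 2 nodes {H, B}, right has 7 {L, Q, W, E, J, Z, C}.
  Root H: left subtree has 0 nodes { }, right has 1 {B}.
  Root L: left subtree has 0 nodes { }, right has 6 {Q, W, E, J, Z, C}.
    Root Q: left subtree has 0 nodes { }, right has 5 {W, E, J, Z, C}.
      Root Z: left subtree has 3 nodes {W, E, J}, right has 1 {C}.
        Root E: left subtree has 1 node {W}, right has 1 {J}.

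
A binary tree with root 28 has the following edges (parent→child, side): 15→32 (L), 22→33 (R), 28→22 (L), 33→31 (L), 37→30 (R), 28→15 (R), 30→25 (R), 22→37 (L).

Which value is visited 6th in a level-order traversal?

Level-order visits nodes level by level from the root, left to right within each level.
Level 0: 28
Level 1: 22, 15
Level 2: 37, 33, 32
Level 3: 30, 31
Level 4: 25
Full level-order sequence: 28, 22, 15, 37, 33, 32, 30, 31, 25.

32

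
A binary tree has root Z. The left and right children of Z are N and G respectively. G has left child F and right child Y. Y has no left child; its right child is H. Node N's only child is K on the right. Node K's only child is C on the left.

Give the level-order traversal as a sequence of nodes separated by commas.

Level-order visits nodes level by level from the root, left to right within each level.
Level 0: Z
Level 1: N, G
Level 2: K, F, Y
Level 3: C, H

Z, N, G, K, F, Y, C, H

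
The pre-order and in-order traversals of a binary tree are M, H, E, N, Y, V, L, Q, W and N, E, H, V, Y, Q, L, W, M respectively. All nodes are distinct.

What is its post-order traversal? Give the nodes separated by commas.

N, E, V, Q, W, L, Y, H, M

The first element of pre-order is the root; it splits in-order into left and right subtrees.
Root M: left subtree has 8 nodes {N, E, H, V, Y, Q, L, W}, right has 0 { }.
  Root H: left subtree has 2 nodes {N, E}, right has 5 {V, Y, Q, L, W}.
    Root E: left subtree has 1 node {N}, right has 0 { }.
    Root Y: left subtree has 1 node {V}, right has 3 {Q, L, W}.
      Root L: left subtree has 1 node {Q}, right has 1 {W}.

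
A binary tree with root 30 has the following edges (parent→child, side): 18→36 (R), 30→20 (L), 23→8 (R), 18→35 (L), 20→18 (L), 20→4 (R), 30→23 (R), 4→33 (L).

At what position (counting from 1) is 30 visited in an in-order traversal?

7

In-order visits the left subtree, then the node, then the right subtree.
At 30: go left to 20.
  At 20: go left to 18.
    At 18: go left to 35.
      35 is a leaf — visit 35.
    Visit 18.
    At 18: go right to 36.
      36 is a leaf — visit 36.
  Visit 20.
  At 20: go right to 4.
    At 4: go left to 33.
      33 is a leaf — visit 33.
    Visit 4.
    At 4: no right child.
Visit 30.
At 30: go right to 23.
  At 23: no left child.
  Visit 23.
  At 23: go right to 8.
    8 is a leaf — visit 8.
Full in-order sequence: 35, 18, 36, 20, 33, 4, 30, 23, 8.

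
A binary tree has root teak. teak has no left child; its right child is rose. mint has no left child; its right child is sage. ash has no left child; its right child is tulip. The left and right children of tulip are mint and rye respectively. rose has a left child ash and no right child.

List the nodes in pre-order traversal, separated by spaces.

Pre-order visits the node, then its left subtree, then its right subtree.
Visit teak.
At teak: no left child.
At teak: go right to rose.
  Visit rose.
  At rose: go left to ash.
    Visit ash.
    At ash: no left child.
    At ash: go right to tulip.
      Visit tulip.
      At tulip: go left to mint.
        Visit mint.
        At mint: no left child.
        At mint: go right to sage.
          sage is a leaf — visit sage.
      At tulip: go right to rye.
        rye is a leaf — visit rye.
  At rose: no right child.

teak rose ash tulip mint sage rye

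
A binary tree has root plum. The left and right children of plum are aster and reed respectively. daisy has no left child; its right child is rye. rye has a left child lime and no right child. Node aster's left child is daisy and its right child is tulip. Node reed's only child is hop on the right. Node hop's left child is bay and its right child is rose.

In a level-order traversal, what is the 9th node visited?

Level-order visits nodes level by level from the root, left to right within each level.
Level 0: plum
Level 1: aster, reed
Level 2: daisy, tulip, hop
Level 3: rye, bay, rose
Level 4: lime
Full level-order sequence: plum, aster, reed, daisy, tulip, hop, rye, bay, rose, lime.

rose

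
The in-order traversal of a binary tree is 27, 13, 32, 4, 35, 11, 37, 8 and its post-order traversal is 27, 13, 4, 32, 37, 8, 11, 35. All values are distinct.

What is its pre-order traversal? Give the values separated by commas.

35, 32, 13, 27, 4, 11, 8, 37

The last element of post-order is the root; it splits in-order into left and right subtrees.
Root 35: left subtree has 4 nodes {27, 13, 32, 4}, right has 3 {11, 37, 8}.
  Root 32: left subtree has 2 nodes {27, 13}, right has 1 {4}.
    Root 13: left subtree has 1 node {27}, right has 0 { }.
  Root 11: left subtree has 0 nodes { }, right has 2 {37, 8}.
    Root 8: left subtree has 1 node {37}, right has 0 { }.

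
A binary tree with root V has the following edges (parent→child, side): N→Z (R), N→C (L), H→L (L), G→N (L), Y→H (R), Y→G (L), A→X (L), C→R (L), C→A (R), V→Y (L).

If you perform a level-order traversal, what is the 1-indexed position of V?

Level-order visits nodes level by level from the root, left to right within each level.
Level 0: V
Level 1: Y
Level 2: G, H
Level 3: N, L
Level 4: C, Z
Level 5: R, A
Level 6: X
Full level-order sequence: V, Y, G, H, N, L, C, Z, R, A, X.

1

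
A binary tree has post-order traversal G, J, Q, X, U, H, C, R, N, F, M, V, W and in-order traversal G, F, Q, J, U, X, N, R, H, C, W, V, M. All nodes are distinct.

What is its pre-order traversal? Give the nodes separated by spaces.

W F G N U Q J X R C H V M

The last element of post-order is the root; it splits in-order into left and right subtrees.
Root W: left subtree has 10 nodes {G, F, Q, J, U, X, N, R, H, C}, right has 2 {V, M}.
  Root F: left subtree has 1 node {G}, right has 8 {Q, J, U, X, N, R, H, C}.
    Root N: left subtree has 4 nodes {Q, J, U, X}, right has 3 {R, H, C}.
      Root U: left subtree has 2 nodes {Q, J}, right has 1 {X}.
        Root Q: left subtree has 0 nodes { }, right has 1 {J}.
      Root R: left subtree has 0 nodes { }, right has 2 {H, C}.
        Root C: left subtree has 1 node {H}, right has 0 { }.
  Root V: left subtree has 0 nodes { }, right has 1 {M}.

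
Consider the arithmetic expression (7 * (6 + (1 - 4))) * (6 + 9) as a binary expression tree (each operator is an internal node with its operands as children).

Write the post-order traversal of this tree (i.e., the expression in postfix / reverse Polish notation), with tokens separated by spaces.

Post-order on an expression tree gives postfix notation: for each operator, emit left operand, right operand, then the operator.

7 6 1 4 - + * 6 9 + *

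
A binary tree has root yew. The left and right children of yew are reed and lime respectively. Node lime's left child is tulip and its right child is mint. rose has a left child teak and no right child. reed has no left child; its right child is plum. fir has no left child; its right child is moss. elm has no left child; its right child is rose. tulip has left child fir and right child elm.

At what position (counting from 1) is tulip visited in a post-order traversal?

Post-order visits the left subtree, then the right subtree, then the node.
At yew: go left to reed.
  At reed: no left child.
  At reed: go right to plum.
    plum is a leaf — visit plum.
  Visit reed.
At yew: go right to lime.
  At lime: go left to tulip.
    At tulip: go left to fir.
      At fir: no left child.
      At fir: go right to moss.
        moss is a leaf — visit moss.
      Visit fir.
    At tulip: go right to elm.
      At elm: no left child.
      At elm: go right to rose.
        At rose: go left to teak.
          teak is a leaf — visit teak.
        At rose: no right child.
        Visit rose.
      Visit elm.
    Visit tulip.
  At lime: go right to mint.
    mint is a leaf — visit mint.
  Visit lime.
Visit yew.
Full post-order sequence: plum, reed, moss, fir, teak, rose, elm, tulip, mint, lime, yew.

8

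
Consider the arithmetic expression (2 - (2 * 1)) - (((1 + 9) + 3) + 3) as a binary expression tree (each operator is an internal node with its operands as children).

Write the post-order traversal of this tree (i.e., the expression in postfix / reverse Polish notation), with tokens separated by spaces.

Post-order on an expression tree gives postfix notation: for each operator, emit left operand, right operand, then the operator.

2 2 1 * - 1 9 + 3 + 3 + -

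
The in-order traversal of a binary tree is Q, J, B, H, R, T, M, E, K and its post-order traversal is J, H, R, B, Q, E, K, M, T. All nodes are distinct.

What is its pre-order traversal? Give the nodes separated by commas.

The last element of post-order is the root; it splits in-order into left and right subtrees.
Root T: left subtree has 5 nodes {Q, J, B, H, R}, right has 3 {M, E, K}.
  Root Q: left subtree has 0 nodes { }, right has 4 {J, B, H, R}.
    Root B: left subtree has 1 node {J}, right has 2 {H, R}.
      Root R: left subtree has 1 node {H}, right has 0 { }.
  Root M: left subtree has 0 nodes { }, right has 2 {E, K}.
    Root K: left subtree has 1 node {E}, right has 0 { }.

T, Q, B, J, R, H, M, K, E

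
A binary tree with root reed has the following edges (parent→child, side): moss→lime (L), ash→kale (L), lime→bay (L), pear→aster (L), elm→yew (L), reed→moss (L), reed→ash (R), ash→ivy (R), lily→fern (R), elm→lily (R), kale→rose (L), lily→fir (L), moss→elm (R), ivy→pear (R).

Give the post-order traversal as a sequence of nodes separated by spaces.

bay lime yew fir fern lily elm moss rose kale aster pear ivy ash reed

Post-order visits the left subtree, then the right subtree, then the node.
At reed: go left to moss.
  At moss: go left to lime.
    At lime: go left to bay.
      bay is a leaf — visit bay.
    At lime: no right child.
    Visit lime.
  At moss: go right to elm.
    At elm: go left to yew.
      yew is a leaf — visit yew.
    At elm: go right to lily.
      At lily: go left to fir.
        fir is a leaf — visit fir.
      At lily: go right to fern.
        fern is a leaf — visit fern.
      Visit lily.
    Visit elm.
  Visit moss.
At reed: go right to ash.
  At ash: go left to kale.
    At kale: go left to rose.
      rose is a leaf — visit rose.
    At kale: no right child.
    Visit kale.
  At ash: go right to ivy.
    At ivy: no left child.
    At ivy: go right to pear.
      At pear: go left to aster.
        aster is a leaf — visit aster.
      At pear: no right child.
      Visit pear.
    Visit ivy.
  Visit ash.
Visit reed.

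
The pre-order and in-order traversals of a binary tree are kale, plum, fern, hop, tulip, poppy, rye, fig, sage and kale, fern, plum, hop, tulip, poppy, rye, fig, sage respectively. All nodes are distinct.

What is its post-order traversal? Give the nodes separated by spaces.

fern sage fig rye poppy tulip hop plum kale

The first element of pre-order is the root; it splits in-order into left and right subtrees.
Root kale: left subtree has 0 nodes { }, right has 8 {fern, plum, hop, tulip, poppy, rye, fig, sage}.
  Root plum: left subtree has 1 node {fern}, right has 6 {hop, tulip, poppy, rye, fig, sage}.
    Root hop: left subtree has 0 nodes { }, right has 5 {tulip, poppy, rye, fig, sage}.
      Root tulip: left subtree has 0 nodes { }, right has 4 {poppy, rye, fig, sage}.
        Root poppy: left subtree has 0 nodes { }, right has 3 {rye, fig, sage}.
          Root rye: left subtree has 0 nodes { }, right has 2 {fig, sage}.
            Root fig: left subtree has 0 nodes { }, right has 1 {sage}.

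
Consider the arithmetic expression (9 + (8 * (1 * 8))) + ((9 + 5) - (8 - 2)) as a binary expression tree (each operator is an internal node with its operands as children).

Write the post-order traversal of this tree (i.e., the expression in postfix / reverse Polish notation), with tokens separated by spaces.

Post-order on an expression tree gives postfix notation: for each operator, emit left operand, right operand, then the operator.

9 8 1 8 * * + 9 5 + 8 2 - - +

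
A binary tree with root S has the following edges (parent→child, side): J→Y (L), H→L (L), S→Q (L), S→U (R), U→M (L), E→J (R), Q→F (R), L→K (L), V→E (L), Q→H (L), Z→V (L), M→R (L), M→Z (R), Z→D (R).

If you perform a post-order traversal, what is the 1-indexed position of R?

Post-order visits the left subtree, then the right subtree, then the node.
At S: go left to Q.
  At Q: go left to H.
    At H: go left to L.
      At L: go left to K.
        K is a leaf — visit K.
      At L: no right child.
      Visit L.
    At H: no right child.
    Visit H.
  At Q: go right to F.
    F is a leaf — visit F.
  Visit Q.
At S: go right to U.
  At U: go left to M.
    At M: go left to R.
      R is a leaf — visit R.
    At M: go right to Z.
      At Z: go left to V.
        At V: go left to E.
          At E: no left child.
          At E: go right to J.
            At J: go left to Y.
              Y is a leaf — visit Y.
            At J: no right child.
            Visit J.
          Visit E.
        At V: no right child.
        Visit V.
      At Z: go right to D.
        D is a leaf — visit D.
      Visit Z.
    Visit M.
  At U: no right child.
  Visit U.
Visit S.
Full post-order sequence: K, L, H, F, Q, R, Y, J, E, V, D, Z, M, U, S.

6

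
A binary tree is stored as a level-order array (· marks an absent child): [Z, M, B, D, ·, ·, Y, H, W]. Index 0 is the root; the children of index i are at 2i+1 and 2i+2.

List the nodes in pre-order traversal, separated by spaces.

Z M D H W B Y

Pre-order visits the node, then its left subtree, then its right subtree.
Visit Z.
At Z: go left to M.
  Visit M.
  At M: go left to D.
    Visit D.
    At D: go left to H.
      H is a leaf — visit H.
    At D: go right to W.
      W is a leaf — visit W.
  At M: no right child.
At Z: go right to B.
  Visit B.
  At B: no left child.
  At B: go right to Y.
    Y is a leaf — visit Y.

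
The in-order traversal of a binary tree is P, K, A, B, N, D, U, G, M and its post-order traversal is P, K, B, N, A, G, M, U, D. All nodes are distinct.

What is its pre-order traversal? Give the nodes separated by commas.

The last element of post-order is the root; it splits in-order into left and right subtrees.
Root D: left subtree has 5 nodes {P, K, A, B, N}, right has 3 {U, G, M}.
  Root A: left subtree has 2 nodes {P, K}, right has 2 {B, N}.
    Root K: left subtree has 1 node {P}, right has 0 { }.
    Root N: left subtree has 1 node {B}, right has 0 { }.
  Root U: left subtree has 0 nodes { }, right has 2 {G, M}.
    Root M: left subtree has 1 node {G}, right has 0 { }.

D, A, K, P, N, B, U, M, G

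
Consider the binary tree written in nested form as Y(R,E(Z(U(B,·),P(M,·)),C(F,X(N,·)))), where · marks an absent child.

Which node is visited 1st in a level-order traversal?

Level-order visits nodes level by level from the root, left to right within each level.
Level 0: Y
Level 1: R, E
Level 2: Z, C
Level 3: U, P, F, X
Level 4: B, M, N
Full level-order sequence: Y, R, E, Z, C, U, P, F, X, B, M, N.

Y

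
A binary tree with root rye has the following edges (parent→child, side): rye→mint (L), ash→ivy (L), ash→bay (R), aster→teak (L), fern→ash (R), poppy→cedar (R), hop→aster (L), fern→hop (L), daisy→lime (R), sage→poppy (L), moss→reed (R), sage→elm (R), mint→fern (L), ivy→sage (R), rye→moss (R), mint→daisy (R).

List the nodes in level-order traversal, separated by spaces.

Level-order visits nodes level by level from the root, left to right within each level.
Level 0: rye
Level 1: mint, moss
Level 2: fern, daisy, reed
Level 3: hop, ash, lime
Level 4: aster, ivy, bay
Level 5: teak, sage
Level 6: poppy, elm
Level 7: cedar

rye mint moss fern daisy reed hop ash lime aster ivy bay teak sage poppy elm cedar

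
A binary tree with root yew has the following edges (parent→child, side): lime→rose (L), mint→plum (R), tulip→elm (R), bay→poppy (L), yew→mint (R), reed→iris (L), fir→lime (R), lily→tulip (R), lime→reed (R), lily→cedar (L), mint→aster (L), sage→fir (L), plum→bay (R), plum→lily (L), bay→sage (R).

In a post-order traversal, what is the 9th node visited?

Post-order visits the left subtree, then the right subtree, then the node.
At yew: no left child.
At yew: go right to mint.
  At mint: go left to aster.
    aster is a leaf — visit aster.
  At mint: go right to plum.
    At plum: go left to lily.
      At lily: go left to cedar.
        cedar is a leaf — visit cedar.
      At lily: go right to tulip.
        At tulip: no left child.
        At tulip: go right to elm.
          elm is a leaf — visit elm.
        Visit tulip.
      Visit lily.
    At plum: go right to bay.
      At bay: go left to poppy.
        poppy is a leaf — visit poppy.
      At bay: go right to sage.
        At sage: go left to fir.
          At fir: no left child.
          At fir: go right to lime.
            At lime: go left to rose.
              rose is a leaf — visit rose.
            At lime: go right to reed.
              At reed: go left to iris.
                iris is a leaf — visit iris.
              At reed: no right child.
              Visit reed.
            Visit lime.
          Visit fir.
        At sage: no right child.
        Visit sage.
      Visit bay.
    Visit plum.
  Visit mint.
Visit yew.
Full post-order sequence: aster, cedar, elm, tulip, lily, poppy, rose, iris, reed, lime, fir, sage, bay, plum, mint, yew.

reed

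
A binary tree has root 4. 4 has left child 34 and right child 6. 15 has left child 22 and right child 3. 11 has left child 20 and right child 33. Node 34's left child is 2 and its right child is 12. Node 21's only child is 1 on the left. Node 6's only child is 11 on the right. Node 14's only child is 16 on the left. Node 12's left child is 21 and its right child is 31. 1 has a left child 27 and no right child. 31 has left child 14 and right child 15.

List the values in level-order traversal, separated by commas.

Level-order visits nodes level by level from the root, left to right within each level.
Level 0: 4
Level 1: 34, 6
Level 2: 2, 12, 11
Level 3: 21, 31, 20, 33
Level 4: 1, 14, 15
Level 5: 27, 16, 22, 3

4, 34, 6, 2, 12, 11, 21, 31, 20, 33, 1, 14, 15, 27, 16, 22, 3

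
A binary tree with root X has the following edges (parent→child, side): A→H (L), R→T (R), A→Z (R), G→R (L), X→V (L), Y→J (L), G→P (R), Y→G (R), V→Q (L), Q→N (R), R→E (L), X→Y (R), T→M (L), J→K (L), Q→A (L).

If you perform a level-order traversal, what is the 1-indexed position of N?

Level-order visits nodes level by level from the root, left to right within each level.
Level 0: X
Level 1: V, Y
Level 2: Q, J, G
Level 3: A, N, K, R, P
Level 4: H, Z, E, T
Level 5: M
Full level-order sequence: X, V, Y, Q, J, G, A, N, K, R, P, H, Z, E, T, M.

8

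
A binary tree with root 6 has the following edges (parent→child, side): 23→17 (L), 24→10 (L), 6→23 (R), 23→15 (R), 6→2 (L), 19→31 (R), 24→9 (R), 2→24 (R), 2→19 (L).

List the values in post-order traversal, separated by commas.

Post-order visits the left subtree, then the right subtree, then the node.
At 6: go left to 2.
  At 2: go left to 19.
    At 19: no left child.
    At 19: go right to 31.
      31 is a leaf — visit 31.
    Visit 19.
  At 2: go right to 24.
    At 24: go left to 10.
      10 is a leaf — visit 10.
    At 24: go right to 9.
      9 is a leaf — visit 9.
    Visit 24.
  Visit 2.
At 6: go right to 23.
  At 23: go left to 17.
    17 is a leaf — visit 17.
  At 23: go right to 15.
    15 is a leaf — visit 15.
  Visit 23.
Visit 6.

31, 19, 10, 9, 24, 2, 17, 15, 23, 6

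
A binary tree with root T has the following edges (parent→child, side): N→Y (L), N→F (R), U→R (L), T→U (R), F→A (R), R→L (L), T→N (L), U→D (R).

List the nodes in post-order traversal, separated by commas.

Y, A, F, N, L, R, D, U, T

Post-order visits the left subtree, then the right subtree, then the node.
At T: go left to N.
  At N: go left to Y.
    Y is a leaf — visit Y.
  At N: go right to F.
    At F: no left child.
    At F: go right to A.
      A is a leaf — visit A.
    Visit F.
  Visit N.
At T: go right to U.
  At U: go left to R.
    At R: go left to L.
      L is a leaf — visit L.
    At R: no right child.
    Visit R.
  At U: go right to D.
    D is a leaf — visit D.
  Visit U.
Visit T.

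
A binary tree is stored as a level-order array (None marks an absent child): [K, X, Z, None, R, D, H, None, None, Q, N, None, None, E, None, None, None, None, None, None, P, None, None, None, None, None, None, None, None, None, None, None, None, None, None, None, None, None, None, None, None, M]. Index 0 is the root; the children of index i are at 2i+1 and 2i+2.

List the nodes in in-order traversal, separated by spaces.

In-order visits the left subtree, then the node, then the right subtree.
At K: go left to X.
  At X: no left child.
  Visit X.
  At X: go right to R.
    At R: go left to Q.
      At Q: no left child.
      Visit Q.
      At Q: go right to P.
        At P: go left to M.
          M is a leaf — visit M.
        Visit P.
        At P: no right child.
    Visit R.
    At R: go right to N.
      N is a leaf — visit N.
Visit K.
At K: go right to Z.
  At Z: go left to D.
    D is a leaf — visit D.
  Visit Z.
  At Z: go right to H.
    At H: go left to E.
      E is a leaf — visit E.
    Visit H.
    At H: no right child.

X Q M P R N K D Z E H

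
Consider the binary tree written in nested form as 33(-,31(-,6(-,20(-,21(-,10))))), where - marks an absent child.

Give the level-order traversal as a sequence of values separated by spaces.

33 31 6 20 21 10

Level-order visits nodes level by level from the root, left to right within each level.
Level 0: 33
Level 1: 31
Level 2: 6
Level 3: 20
Level 4: 21
Level 5: 10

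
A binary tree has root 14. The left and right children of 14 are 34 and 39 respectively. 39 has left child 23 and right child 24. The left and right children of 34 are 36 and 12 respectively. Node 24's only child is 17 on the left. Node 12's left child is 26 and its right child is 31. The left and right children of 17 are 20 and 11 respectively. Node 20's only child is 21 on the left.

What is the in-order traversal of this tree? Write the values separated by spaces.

36 34 26 12 31 14 23 39 21 20 17 11 24

In-order visits the left subtree, then the node, then the right subtree.
At 14: go left to 34.
  At 34: go left to 36.
    36 is a leaf — visit 36.
  Visit 34.
  At 34: go right to 12.
    At 12: go left to 26.
      26 is a leaf — visit 26.
    Visit 12.
    At 12: go right to 31.
      31 is a leaf — visit 31.
Visit 14.
At 14: go right to 39.
  At 39: go left to 23.
    23 is a leaf — visit 23.
  Visit 39.
  At 39: go right to 24.
    At 24: go left to 17.
      At 17: go left to 20.
        At 20: go left to 21.
          21 is a leaf — visit 21.
        Visit 20.
        At 20: no right child.
      Visit 17.
      At 17: go right to 11.
        11 is a leaf — visit 11.
    Visit 24.
    At 24: no right child.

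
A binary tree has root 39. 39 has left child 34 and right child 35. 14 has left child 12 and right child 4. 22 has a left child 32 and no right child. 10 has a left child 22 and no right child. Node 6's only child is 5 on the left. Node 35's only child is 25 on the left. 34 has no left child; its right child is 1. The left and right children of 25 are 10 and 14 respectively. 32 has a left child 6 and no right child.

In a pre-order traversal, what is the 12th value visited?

12

Pre-order visits the node, then its left subtree, then its right subtree.
Visit 39.
At 39: go left to 34.
  Visit 34.
  At 34: no left child.
  At 34: go right to 1.
    1 is a leaf — visit 1.
At 39: go right to 35.
  Visit 35.
  At 35: go left to 25.
    Visit 25.
    At 25: go left to 10.
      Visit 10.
      At 10: go left to 22.
        Visit 22.
        At 22: go left to 32.
          Visit 32.
          At 32: go left to 6.
            Visit 6.
            At 6: go left to 5.
              5 is a leaf — visit 5.
            At 6: no right child.
          At 32: no right child.
        At 22: no right child.
      At 10: no right child.
    At 25: go right to 14.
      Visit 14.
      At 14: go left to 12.
        12 is a leaf — visit 12.
      At 14: go right to 4.
        4 is a leaf — visit 4.
  At 35: no right child.
Full pre-order sequence: 39, 34, 1, 35, 25, 10, 22, 32, 6, 5, 14, 12, 4.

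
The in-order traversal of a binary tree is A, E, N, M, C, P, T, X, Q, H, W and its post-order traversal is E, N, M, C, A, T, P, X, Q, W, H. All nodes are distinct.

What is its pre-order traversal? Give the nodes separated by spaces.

H Q X P A C M N E T W

The last element of post-order is the root; it splits in-order into left and right subtrees.
Root H: left subtree has 9 nodes {A, E, N, M, C, P, T, X, Q}, right has 1 {W}.
  Root Q: left subtree has 8 nodes {A, E, N, M, C, P, T, X}, right has 0 { }.
    Root X: left subtree has 7 nodes {A, E, N, M, C, P, T}, right has 0 { }.
      Root P: left subtree has 5 nodes {A, E, N, M, C}, right has 1 {T}.
        Root A: left subtree has 0 nodes { }, right has 4 {E, N, M, C}.
          Root C: left subtree has 3 nodes {E, N, M}, right has 0 { }.
            Root M: left subtree has 2 nodes {E, N}, right has 0 { }.
              Root N: left subtree has 1 node {E}, right has 0 { }.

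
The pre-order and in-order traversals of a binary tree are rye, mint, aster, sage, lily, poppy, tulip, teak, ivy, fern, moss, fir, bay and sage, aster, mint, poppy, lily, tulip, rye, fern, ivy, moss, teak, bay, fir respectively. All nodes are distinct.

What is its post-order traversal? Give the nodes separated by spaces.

The first element of pre-order is the root; it splits in-order into left and right subtrees.
Root rye: left subtree has 6 nodes {sage, aster, mint, poppy, lily, tulip}, right has 6 {fern, ivy, moss, teak, bay, fir}.
  Root mint: left subtree has 2 nodes {sage, aster}, right has 3 {poppy, lily, tulip}.
    Root aster: left subtree has 1 node {sage}, right has 0 { }.
    Root lily: left subtree has 1 node {poppy}, right has 1 {tulip}.
  Root teak: left subtree has 3 nodes {fern, ivy, moss}, right has 2 {bay, fir}.
    Root ivy: left subtree has 1 node {fern}, right has 1 {moss}.
    Root fir: left subtree has 1 node {bay}, right has 0 { }.

sage aster poppy tulip lily mint fern moss ivy bay fir teak rye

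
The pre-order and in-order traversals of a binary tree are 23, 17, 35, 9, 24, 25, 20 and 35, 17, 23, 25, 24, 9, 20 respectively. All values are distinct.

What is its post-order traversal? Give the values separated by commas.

The first element of pre-order is the root; it splits in-order into left and right subtrees.
Root 23: left subtree has 2 nodes {35, 17}, right has 4 {25, 24, 9, 20}.
  Root 17: left subtree has 1 node {35}, right has 0 { }.
  Root 9: left subtree has 2 nodes {25, 24}, right has 1 {20}.
    Root 24: left subtree has 1 node {25}, right has 0 { }.

35, 17, 25, 24, 20, 9, 23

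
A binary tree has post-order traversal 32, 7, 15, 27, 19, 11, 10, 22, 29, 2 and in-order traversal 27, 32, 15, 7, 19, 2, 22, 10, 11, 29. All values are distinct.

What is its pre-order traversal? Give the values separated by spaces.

2 19 27 15 32 7 29 22 10 11

The last element of post-order is the root; it splits in-order into left and right subtrees.
Root 2: left subtree has 5 nodes {27, 32, 15, 7, 19}, right has 4 {22, 10, 11, 29}.
  Root 19: left subtree has 4 nodes {27, 32, 15, 7}, right has 0 { }.
    Root 27: left subtree has 0 nodes { }, right has 3 {32, 15, 7}.
      Root 15: left subtree has 1 node {32}, right has 1 {7}.
  Root 29: left subtree has 3 nodes {22, 10, 11}, right has 0 { }.
    Root 22: left subtree has 0 nodes { }, right has 2 {10, 11}.
      Root 10: left subtree has 0 nodes { }, right has 1 {11}.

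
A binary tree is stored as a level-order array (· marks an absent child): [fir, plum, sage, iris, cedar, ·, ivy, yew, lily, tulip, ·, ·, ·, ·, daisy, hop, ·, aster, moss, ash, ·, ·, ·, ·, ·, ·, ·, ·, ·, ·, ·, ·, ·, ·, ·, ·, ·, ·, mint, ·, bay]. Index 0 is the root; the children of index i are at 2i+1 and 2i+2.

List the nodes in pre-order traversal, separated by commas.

fir, plum, iris, yew, hop, lily, aster, moss, mint, cedar, tulip, ash, bay, sage, ivy, daisy

Pre-order visits the node, then its left subtree, then its right subtree.
Visit fir.
At fir: go left to plum.
  Visit plum.
  At plum: go left to iris.
    Visit iris.
    At iris: go left to yew.
      Visit yew.
      At yew: go left to hop.
        hop is a leaf — visit hop.
      At yew: no right child.
    At iris: go right to lily.
      Visit lily.
      At lily: go left to aster.
        aster is a leaf — visit aster.
      At lily: go right to moss.
        Visit moss.
        At moss: no left child.
        At moss: go right to mint.
          mint is a leaf — visit mint.
  At plum: go right to cedar.
    Visit cedar.
    At cedar: go left to tulip.
      Visit tulip.
      At tulip: go left to ash.
        Visit ash.
        At ash: no left child.
        At ash: go right to bay.
          bay is a leaf — visit bay.
      At tulip: no right child.
    At cedar: no right child.
At fir: go right to sage.
  Visit sage.
  At sage: no left child.
  At sage: go right to ivy.
    Visit ivy.
    At ivy: no left child.
    At ivy: go right to daisy.
      daisy is a leaf — visit daisy.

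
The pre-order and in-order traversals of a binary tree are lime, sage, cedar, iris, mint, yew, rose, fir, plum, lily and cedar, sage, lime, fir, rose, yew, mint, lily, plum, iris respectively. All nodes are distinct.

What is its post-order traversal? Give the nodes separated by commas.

The first element of pre-order is the root; it splits in-order into left and right subtrees.
Root lime: left subtree has 2 nodes {cedar, sage}, right has 7 {fir, rose, yew, mint, lily, plum, iris}.
  Root sage: left subtree has 1 node {cedar}, right has 0 { }.
  Root iris: left subtree has 6 nodes {fir, rose, yew, mint, lily, plum}, right has 0 { }.
    Root mint: left subtree has 3 nodes {fir, rose, yew}, right has 2 {lily, plum}.
      Root yew: left subtree has 2 nodes {fir, rose}, right has 0 { }.
        Root rose: left subtree has 1 node {fir}, right has 0 { }.
      Root plum: left subtree has 1 node {lily}, right has 0 { }.

cedar, sage, fir, rose, yew, lily, plum, mint, iris, lime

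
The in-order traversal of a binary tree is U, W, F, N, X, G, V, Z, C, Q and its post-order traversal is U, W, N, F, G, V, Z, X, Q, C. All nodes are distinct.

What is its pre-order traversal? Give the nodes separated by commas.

C, X, F, W, U, N, Z, V, G, Q

The last element of post-order is the root; it splits in-order into left and right subtrees.
Root C: left subtree has 8 nodes {U, W, F, N, X, G, V, Z}, right has 1 {Q}.
  Root X: left subtree has 4 nodes {U, W, F, N}, right has 3 {G, V, Z}.
    Root F: left subtree has 2 nodes {U, W}, right has 1 {N}.
      Root W: left subtree has 1 node {U}, right has 0 { }.
    Root Z: left subtree has 2 nodes {G, V}, right has 0 { }.
      Root V: left subtree has 1 node {G}, right has 0 { }.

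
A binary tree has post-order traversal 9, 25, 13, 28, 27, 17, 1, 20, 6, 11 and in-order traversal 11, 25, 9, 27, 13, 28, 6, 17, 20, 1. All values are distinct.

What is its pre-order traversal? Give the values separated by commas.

11, 6, 27, 25, 9, 28, 13, 20, 17, 1

The last element of post-order is the root; it splits in-order into left and right subtrees.
Root 11: left subtree has 0 nodes { }, right has 9 {25, 9, 27, 13, 28, 6, 17, 20, 1}.
  Root 6: left subtree has 5 nodes {25, 9, 27, 13, 28}, right has 3 {17, 20, 1}.
    Root 27: left subtree has 2 nodes {25, 9}, right has 2 {13, 28}.
      Root 25: left subtree has 0 nodes { }, right has 1 {9}.
      Root 28: left subtree has 1 node {13}, right has 0 { }.
    Root 20: left subtree has 1 node {17}, right has 1 {1}.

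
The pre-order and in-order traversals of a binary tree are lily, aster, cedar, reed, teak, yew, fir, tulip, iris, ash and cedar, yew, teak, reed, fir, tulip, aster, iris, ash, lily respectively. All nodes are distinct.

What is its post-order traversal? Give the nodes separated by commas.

yew, teak, tulip, fir, reed, cedar, ash, iris, aster, lily

The first element of pre-order is the root; it splits in-order into left and right subtrees.
Root lily: left subtree has 9 nodes {cedar, yew, teak, reed, fir, tulip, aster, iris, ash}, right has 0 { }.
  Root aster: left subtree has 6 nodes {cedar, yew, teak, reed, fir, tulip}, right has 2 {iris, ash}.
    Root cedar: left subtree has 0 nodes { }, right has 5 {yew, teak, reed, fir, tulip}.
      Root reed: left subtree has 2 nodes {yew, teak}, right has 2 {fir, tulip}.
        Root teak: left subtree has 1 node {yew}, right has 0 { }.
        Root fir: left subtree has 0 nodes { }, right has 1 {tulip}.
    Root iris: left subtree has 0 nodes { }, right has 1 {ash}.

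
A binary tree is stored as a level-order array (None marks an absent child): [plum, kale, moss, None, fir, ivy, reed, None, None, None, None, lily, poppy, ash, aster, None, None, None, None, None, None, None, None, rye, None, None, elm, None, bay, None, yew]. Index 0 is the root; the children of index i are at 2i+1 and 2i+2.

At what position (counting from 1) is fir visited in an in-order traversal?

In-order visits the left subtree, then the node, then the right subtree.
At plum: go left to kale.
  At kale: no left child.
  Visit kale.
  At kale: go right to fir.
    fir is a leaf — visit fir.
Visit plum.
At plum: go right to moss.
  At moss: go left to ivy.
    At ivy: go left to lily.
      At lily: go left to rye.
        rye is a leaf — visit rye.
      Visit lily.
      At lily: no right child.
    Visit ivy.
    At ivy: go right to poppy.
      At poppy: no left child.
      Visit poppy.
      At poppy: go right to elm.
        elm is a leaf — visit elm.
  Visit moss.
  At moss: go right to reed.
    At reed: go left to ash.
      At ash: no left child.
      Visit ash.
      At ash: go right to bay.
        bay is a leaf — visit bay.
    Visit reed.
    At reed: go right to aster.
      At aster: no left child.
      Visit aster.
      At aster: go right to yew.
        yew is a leaf — visit yew.
Full in-order sequence: kale, fir, plum, rye, lily, ivy, poppy, elm, moss, ash, bay, reed, aster, yew.

2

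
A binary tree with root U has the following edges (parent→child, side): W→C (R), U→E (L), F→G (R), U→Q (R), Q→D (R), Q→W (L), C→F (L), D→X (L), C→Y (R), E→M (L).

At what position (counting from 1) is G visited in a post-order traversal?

3

Post-order visits the left subtree, then the right subtree, then the node.
At U: go left to E.
  At E: go left to M.
    M is a leaf — visit M.
  At E: no right child.
  Visit E.
At U: go right to Q.
  At Q: go left to W.
    At W: no left child.
    At W: go right to C.
      At C: go left to F.
        At F: no left child.
        At F: go right to G.
          G is a leaf — visit G.
        Visit F.
      At C: go right to Y.
        Y is a leaf — visit Y.
      Visit C.
    Visit W.
  At Q: go right to D.
    At D: go left to X.
      X is a leaf — visit X.
    At D: no right child.
    Visit D.
  Visit Q.
Visit U.
Full post-order sequence: M, E, G, F, Y, C, W, X, D, Q, U.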